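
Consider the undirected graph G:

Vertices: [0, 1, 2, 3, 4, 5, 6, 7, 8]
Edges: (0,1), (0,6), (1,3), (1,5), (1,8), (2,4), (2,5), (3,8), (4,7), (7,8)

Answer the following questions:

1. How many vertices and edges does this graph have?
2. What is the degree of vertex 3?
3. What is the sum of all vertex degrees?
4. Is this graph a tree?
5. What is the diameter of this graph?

Count: 9 vertices, 10 edges.
Vertex 3 has neighbors [1, 8], degree = 2.
Handshaking lemma: 2 * 10 = 20.
A tree on 9 vertices has 8 edges. This graph has 10 edges (2 extra). Not a tree.
Diameter (longest shortest path) = 5.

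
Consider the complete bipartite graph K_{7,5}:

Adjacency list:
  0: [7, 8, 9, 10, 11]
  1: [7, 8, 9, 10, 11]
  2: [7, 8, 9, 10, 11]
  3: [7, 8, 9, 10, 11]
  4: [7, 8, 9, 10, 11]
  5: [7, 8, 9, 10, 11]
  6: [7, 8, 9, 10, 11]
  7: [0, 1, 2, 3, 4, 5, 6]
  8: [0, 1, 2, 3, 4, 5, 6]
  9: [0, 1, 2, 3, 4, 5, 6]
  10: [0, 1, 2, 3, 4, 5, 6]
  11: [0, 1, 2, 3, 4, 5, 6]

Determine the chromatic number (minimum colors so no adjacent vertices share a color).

K_{7,5} is bipartite: vertices split into two independent sets of size 7 and 5.
Color one set 0, the other 1. No adjacent vertices share a color.
Chromatic number = 2.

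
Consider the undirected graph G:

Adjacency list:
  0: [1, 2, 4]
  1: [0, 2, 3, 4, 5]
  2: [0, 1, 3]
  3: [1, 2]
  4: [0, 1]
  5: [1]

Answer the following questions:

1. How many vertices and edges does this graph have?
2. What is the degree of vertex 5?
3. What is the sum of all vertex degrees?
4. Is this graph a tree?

Count: 6 vertices, 8 edges.
Vertex 5 has neighbors [1], degree = 1.
Handshaking lemma: 2 * 8 = 16.
A tree on 6 vertices has 5 edges. This graph has 8 edges (3 extra). Not a tree.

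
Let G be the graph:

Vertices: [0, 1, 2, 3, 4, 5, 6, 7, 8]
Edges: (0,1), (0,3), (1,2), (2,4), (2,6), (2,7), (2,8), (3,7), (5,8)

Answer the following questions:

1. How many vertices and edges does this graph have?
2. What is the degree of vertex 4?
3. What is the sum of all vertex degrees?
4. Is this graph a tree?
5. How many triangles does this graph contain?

Count: 9 vertices, 9 edges.
Vertex 4 has neighbors [2], degree = 1.
Handshaking lemma: 2 * 9 = 18.
A tree on 9 vertices has 8 edges. This graph has 9 edges (1 extra). Not a tree.
Number of triangles = 0.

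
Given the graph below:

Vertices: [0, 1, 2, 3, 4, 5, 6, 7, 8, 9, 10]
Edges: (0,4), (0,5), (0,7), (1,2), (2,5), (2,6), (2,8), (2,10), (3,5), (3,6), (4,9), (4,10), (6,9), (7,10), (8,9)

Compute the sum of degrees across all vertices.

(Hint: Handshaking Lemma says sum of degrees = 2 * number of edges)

Count edges: 15 edges.
By Handshaking Lemma: sum of degrees = 2 * 15 = 30.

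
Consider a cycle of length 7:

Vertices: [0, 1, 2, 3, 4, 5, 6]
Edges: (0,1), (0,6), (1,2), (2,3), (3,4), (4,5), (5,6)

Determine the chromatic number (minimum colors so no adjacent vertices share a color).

This is an odd cycle (C_7). Odd cycles are not bipartite (any 2-coloring forces two adjacent vertices to match), and 3 colors suffice.
Chromatic number = 3.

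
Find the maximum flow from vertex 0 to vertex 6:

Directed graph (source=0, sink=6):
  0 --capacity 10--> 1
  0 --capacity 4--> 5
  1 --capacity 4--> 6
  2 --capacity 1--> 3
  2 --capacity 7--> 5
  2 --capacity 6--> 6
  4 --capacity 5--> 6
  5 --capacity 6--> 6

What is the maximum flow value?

Computing max flow:
  Flow on (0->1): 4/10
  Flow on (0->5): 4/4
  Flow on (1->6): 4/4
  Flow on (5->6): 4/6
Maximum flow = 8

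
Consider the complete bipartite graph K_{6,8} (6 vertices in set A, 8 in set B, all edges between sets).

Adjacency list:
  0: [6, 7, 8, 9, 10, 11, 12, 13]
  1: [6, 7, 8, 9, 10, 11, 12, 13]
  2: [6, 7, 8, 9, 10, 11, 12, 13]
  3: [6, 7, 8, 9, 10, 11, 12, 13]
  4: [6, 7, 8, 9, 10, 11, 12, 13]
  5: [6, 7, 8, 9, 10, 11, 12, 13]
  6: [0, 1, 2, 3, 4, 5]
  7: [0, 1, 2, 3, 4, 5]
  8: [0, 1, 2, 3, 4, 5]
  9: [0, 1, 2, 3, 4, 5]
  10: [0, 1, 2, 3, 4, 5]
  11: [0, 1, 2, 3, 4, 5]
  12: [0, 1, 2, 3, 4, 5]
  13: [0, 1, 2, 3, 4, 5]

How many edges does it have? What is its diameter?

K_{6,8} has 6 * 8 = 48 edges.
Any vertex reaches any opposite-side vertex in 1 step; same-side vertices reach in 2 steps via any opposite-side vertex.
Diameter = 2.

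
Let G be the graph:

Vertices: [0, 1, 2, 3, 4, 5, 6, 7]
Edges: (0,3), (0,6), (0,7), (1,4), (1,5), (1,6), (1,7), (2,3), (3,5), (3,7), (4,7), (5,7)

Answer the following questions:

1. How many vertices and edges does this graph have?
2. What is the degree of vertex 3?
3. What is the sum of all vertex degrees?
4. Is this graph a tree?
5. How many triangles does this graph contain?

Count: 8 vertices, 12 edges.
Vertex 3 has neighbors [0, 2, 5, 7], degree = 4.
Handshaking lemma: 2 * 12 = 24.
A tree on 8 vertices has 7 edges. This graph has 12 edges (5 extra). Not a tree.
Number of triangles = 4.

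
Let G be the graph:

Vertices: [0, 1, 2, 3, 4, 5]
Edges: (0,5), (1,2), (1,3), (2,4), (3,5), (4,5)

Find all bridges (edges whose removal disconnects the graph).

A bridge is an edge whose removal increases the number of connected components.
Bridges found: (0,5)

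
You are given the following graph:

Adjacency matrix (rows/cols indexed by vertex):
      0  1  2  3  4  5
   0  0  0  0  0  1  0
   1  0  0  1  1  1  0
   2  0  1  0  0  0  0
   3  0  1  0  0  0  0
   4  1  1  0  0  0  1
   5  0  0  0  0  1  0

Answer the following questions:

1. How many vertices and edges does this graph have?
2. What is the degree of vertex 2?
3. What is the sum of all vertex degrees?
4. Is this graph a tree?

Count: 6 vertices, 5 edges.
Vertex 2 has neighbors [1], degree = 1.
Handshaking lemma: 2 * 5 = 10.
A graph is a tree iff it is connected and has exactly n-1 edges. This graph is connected (all 6 vertices in one component) and has 6-1 = 5 edges. It is a tree.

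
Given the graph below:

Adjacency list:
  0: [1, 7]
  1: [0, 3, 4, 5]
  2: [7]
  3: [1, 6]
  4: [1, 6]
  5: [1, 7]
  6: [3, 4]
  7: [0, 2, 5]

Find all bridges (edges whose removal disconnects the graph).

A bridge is an edge whose removal increases the number of connected components.
Bridges found: (2,7)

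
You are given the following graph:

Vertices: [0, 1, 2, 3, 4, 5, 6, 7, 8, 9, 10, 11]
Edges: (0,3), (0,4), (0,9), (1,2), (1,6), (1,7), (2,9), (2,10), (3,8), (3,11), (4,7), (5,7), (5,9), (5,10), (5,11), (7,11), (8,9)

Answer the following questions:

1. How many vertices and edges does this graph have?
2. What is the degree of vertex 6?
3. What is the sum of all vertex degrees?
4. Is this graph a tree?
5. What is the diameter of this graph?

Count: 12 vertices, 17 edges.
Vertex 6 has neighbors [1], degree = 1.
Handshaking lemma: 2 * 17 = 34.
A tree on 12 vertices has 11 edges. This graph has 17 edges (6 extra). Not a tree.
Diameter (longest shortest path) = 4.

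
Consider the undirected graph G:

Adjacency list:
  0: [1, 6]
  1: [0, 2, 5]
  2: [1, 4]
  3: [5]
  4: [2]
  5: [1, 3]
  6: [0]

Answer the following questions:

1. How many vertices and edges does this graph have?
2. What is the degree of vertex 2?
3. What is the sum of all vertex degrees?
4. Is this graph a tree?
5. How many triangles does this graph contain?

Count: 7 vertices, 6 edges.
Vertex 2 has neighbors [1, 4], degree = 2.
Handshaking lemma: 2 * 6 = 12.
A graph is a tree iff it is connected and has exactly n-1 edges. This graph is connected (all 7 vertices in one component) and has 7-1 = 6 edges. It is a tree.
Number of triangles = 0.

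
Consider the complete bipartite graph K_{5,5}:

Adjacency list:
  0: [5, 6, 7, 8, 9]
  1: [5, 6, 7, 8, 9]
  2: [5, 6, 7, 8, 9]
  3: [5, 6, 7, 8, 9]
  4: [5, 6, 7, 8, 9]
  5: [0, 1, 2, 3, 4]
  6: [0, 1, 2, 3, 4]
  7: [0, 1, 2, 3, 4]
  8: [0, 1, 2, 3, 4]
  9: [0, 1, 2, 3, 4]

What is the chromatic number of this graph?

K_{5,5} is bipartite: vertices split into two independent sets of size 5 and 5.
Color one set 0, the other 1. No adjacent vertices share a color.
Chromatic number = 2.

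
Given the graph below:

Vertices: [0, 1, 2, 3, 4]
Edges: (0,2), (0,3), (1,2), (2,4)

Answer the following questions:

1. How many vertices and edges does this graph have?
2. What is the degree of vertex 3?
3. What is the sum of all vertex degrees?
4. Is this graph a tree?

Count: 5 vertices, 4 edges.
Vertex 3 has neighbors [0], degree = 1.
Handshaking lemma: 2 * 4 = 8.
A graph is a tree iff it is connected and has exactly n-1 edges. This graph is connected (all 5 vertices in one component) and has 5-1 = 4 edges. It is a tree.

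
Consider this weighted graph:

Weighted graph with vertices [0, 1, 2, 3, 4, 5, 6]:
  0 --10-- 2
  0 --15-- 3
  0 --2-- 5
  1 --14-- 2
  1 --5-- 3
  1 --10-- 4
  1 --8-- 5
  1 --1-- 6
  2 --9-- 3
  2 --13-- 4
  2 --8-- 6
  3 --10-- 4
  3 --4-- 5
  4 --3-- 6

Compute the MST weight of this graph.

Applying Kruskal's algorithm (sort edges by weight, add if no cycle):
  Add (1,6) w=1
  Add (0,5) w=2
  Add (4,6) w=3
  Add (3,5) w=4
  Add (1,3) w=5
  Skip (1,5) w=8 (creates cycle)
  Add (2,6) w=8
  Skip (2,3) w=9 (creates cycle)
  Skip (0,2) w=10 (creates cycle)
  Skip (1,4) w=10 (creates cycle)
  Skip (3,4) w=10 (creates cycle)
  Skip (2,4) w=13 (creates cycle)
  Skip (1,2) w=14 (creates cycle)
  Skip (0,3) w=15 (creates cycle)
MST weight = 23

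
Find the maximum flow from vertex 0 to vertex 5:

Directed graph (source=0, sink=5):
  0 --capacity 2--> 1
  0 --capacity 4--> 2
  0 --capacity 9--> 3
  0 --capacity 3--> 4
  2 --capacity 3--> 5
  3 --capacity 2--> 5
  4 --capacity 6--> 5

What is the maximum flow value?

Computing max flow:
  Flow on (0->2): 3/4
  Flow on (0->3): 2/9
  Flow on (0->4): 3/3
  Flow on (2->5): 3/3
  Flow on (3->5): 2/2
  Flow on (4->5): 3/6
Maximum flow = 8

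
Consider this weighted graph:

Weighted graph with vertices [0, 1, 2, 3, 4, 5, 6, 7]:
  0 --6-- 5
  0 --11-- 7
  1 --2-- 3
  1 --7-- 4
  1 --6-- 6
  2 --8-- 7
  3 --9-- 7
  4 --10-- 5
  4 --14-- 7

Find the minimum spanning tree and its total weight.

Applying Kruskal's algorithm (sort edges by weight, add if no cycle):
  Add (1,3) w=2
  Add (0,5) w=6
  Add (1,6) w=6
  Add (1,4) w=7
  Add (2,7) w=8
  Add (3,7) w=9
  Add (4,5) w=10
  Skip (0,7) w=11 (creates cycle)
  Skip (4,7) w=14 (creates cycle)
MST weight = 48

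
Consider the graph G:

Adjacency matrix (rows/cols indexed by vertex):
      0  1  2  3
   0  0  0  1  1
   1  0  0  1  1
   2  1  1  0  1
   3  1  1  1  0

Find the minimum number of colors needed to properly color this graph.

The graph has a maximum clique of size 3 (lower bound on chromatic number).
A valid 3-coloring: {0: 2, 1: 2, 2: 0, 3: 1}.
Chromatic number = 3.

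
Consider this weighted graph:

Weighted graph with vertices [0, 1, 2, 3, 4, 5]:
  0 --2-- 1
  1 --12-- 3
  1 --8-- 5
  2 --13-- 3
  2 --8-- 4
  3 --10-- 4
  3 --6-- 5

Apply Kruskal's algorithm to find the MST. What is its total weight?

Applying Kruskal's algorithm (sort edges by weight, add if no cycle):
  Add (0,1) w=2
  Add (3,5) w=6
  Add (1,5) w=8
  Add (2,4) w=8
  Add (3,4) w=10
  Skip (1,3) w=12 (creates cycle)
  Skip (2,3) w=13 (creates cycle)
MST weight = 34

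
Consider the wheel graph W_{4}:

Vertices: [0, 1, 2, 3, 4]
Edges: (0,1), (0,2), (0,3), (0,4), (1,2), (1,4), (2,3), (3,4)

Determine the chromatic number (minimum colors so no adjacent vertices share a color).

W_{4} = C_{4} plus a hub adjacent to every cycle vertex.
The outer cycle needs 2 colors (even cycle); the hub is adjacent to all of them so needs a fresh color.
Chromatic number = 2 + 1 = 3.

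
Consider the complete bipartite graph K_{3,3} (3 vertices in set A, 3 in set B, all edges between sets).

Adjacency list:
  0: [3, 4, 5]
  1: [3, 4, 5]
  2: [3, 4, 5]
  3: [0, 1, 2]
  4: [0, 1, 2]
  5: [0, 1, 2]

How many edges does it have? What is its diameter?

K_{3,3} has 3 * 3 = 9 edges.
Any vertex reaches any opposite-side vertex in 1 step; same-side vertices reach in 2 steps via any opposite-side vertex.
Diameter = 2.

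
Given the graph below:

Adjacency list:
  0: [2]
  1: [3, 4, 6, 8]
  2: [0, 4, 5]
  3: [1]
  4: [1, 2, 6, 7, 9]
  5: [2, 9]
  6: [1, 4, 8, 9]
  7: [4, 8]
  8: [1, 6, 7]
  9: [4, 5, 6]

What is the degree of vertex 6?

Vertex 6 has neighbors [1, 4, 8, 9], so deg(6) = 4.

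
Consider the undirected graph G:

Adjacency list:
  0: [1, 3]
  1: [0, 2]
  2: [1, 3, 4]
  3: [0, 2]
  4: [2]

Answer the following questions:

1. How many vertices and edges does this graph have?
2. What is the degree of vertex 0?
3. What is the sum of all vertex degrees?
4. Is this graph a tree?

Count: 5 vertices, 5 edges.
Vertex 0 has neighbors [1, 3], degree = 2.
Handshaking lemma: 2 * 5 = 10.
A tree on 5 vertices has 4 edges. This graph has 5 edges (1 extra). Not a tree.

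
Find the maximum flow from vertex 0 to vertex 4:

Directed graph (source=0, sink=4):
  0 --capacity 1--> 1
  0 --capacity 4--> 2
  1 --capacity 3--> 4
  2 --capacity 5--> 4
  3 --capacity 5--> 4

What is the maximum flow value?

Computing max flow:
  Flow on (0->1): 1/1
  Flow on (0->2): 4/4
  Flow on (1->4): 1/3
  Flow on (2->4): 4/5
Maximum flow = 5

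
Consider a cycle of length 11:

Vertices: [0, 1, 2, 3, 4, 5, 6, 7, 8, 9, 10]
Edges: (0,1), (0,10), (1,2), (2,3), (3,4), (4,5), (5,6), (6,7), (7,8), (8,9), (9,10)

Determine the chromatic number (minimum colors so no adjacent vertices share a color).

This is an odd cycle (C_11). Odd cycles are not bipartite (any 2-coloring forces two adjacent vertices to match), and 3 colors suffice.
Chromatic number = 3.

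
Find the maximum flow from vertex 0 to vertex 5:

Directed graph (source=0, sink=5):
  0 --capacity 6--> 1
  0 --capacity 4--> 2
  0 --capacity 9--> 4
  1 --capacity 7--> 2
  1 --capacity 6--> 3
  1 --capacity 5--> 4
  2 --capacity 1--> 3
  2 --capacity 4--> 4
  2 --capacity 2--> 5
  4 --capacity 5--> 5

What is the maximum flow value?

Computing max flow:
  Flow on (0->1): 2/6
  Flow on (0->4): 5/9
  Flow on (1->2): 2/7
  Flow on (2->5): 2/2
  Flow on (4->5): 5/5
Maximum flow = 7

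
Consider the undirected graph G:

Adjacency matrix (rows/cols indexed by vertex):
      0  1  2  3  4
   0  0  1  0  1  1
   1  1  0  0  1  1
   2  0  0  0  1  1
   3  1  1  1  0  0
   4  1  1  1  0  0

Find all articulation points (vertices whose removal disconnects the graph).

No articulation points. The graph is biconnected.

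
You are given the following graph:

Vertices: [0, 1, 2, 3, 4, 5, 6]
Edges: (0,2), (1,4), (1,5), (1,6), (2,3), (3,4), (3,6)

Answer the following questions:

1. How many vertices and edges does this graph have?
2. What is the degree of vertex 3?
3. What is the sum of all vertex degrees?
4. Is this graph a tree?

Count: 7 vertices, 7 edges.
Vertex 3 has neighbors [2, 4, 6], degree = 3.
Handshaking lemma: 2 * 7 = 14.
A tree on 7 vertices has 6 edges. This graph has 7 edges (1 extra). Not a tree.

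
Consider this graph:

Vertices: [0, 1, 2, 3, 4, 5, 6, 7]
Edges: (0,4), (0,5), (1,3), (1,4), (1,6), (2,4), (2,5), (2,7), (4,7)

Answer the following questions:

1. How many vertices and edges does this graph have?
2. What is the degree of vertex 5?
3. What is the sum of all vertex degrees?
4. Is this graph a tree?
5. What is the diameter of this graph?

Count: 8 vertices, 9 edges.
Vertex 5 has neighbors [0, 2], degree = 2.
Handshaking lemma: 2 * 9 = 18.
A tree on 8 vertices has 7 edges. This graph has 9 edges (2 extra). Not a tree.
Diameter (longest shortest path) = 4.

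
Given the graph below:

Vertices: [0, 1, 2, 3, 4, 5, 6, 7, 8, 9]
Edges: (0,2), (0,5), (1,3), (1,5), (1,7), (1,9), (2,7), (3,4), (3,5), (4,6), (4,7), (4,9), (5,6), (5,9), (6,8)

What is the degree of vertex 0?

Vertex 0 has neighbors [2, 5], so deg(0) = 2.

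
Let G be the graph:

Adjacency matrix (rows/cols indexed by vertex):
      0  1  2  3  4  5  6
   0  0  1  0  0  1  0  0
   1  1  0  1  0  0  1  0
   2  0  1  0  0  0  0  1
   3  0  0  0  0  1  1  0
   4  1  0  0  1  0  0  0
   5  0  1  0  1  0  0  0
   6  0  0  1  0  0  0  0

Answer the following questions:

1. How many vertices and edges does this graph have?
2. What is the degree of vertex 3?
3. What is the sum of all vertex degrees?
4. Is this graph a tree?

Count: 7 vertices, 7 edges.
Vertex 3 has neighbors [4, 5], degree = 2.
Handshaking lemma: 2 * 7 = 14.
A tree on 7 vertices has 6 edges. This graph has 7 edges (1 extra). Not a tree.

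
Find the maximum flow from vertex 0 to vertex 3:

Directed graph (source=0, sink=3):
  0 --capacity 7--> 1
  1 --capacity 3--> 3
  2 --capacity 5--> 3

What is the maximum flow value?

Computing max flow:
  Flow on (0->1): 3/7
  Flow on (1->3): 3/3
Maximum flow = 3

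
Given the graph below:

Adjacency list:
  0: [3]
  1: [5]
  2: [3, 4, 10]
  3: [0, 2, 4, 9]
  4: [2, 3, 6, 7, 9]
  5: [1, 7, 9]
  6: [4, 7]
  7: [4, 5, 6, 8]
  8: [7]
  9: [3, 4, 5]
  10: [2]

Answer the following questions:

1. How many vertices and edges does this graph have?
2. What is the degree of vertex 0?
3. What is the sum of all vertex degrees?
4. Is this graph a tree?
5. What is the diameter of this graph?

Count: 11 vertices, 14 edges.
Vertex 0 has neighbors [3], degree = 1.
Handshaking lemma: 2 * 14 = 28.
A tree on 11 vertices has 10 edges. This graph has 14 edges (4 extra). Not a tree.
Diameter (longest shortest path) = 5.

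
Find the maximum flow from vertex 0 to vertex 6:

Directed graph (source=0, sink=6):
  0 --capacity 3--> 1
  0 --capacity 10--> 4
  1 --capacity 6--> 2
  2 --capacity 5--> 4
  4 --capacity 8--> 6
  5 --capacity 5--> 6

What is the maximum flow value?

Computing max flow:
  Flow on (0->4): 8/10
  Flow on (4->6): 8/8
Maximum flow = 8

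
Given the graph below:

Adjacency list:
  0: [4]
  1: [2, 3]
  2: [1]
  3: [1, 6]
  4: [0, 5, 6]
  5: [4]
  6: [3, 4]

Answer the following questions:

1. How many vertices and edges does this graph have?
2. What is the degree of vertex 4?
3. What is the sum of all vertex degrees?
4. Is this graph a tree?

Count: 7 vertices, 6 edges.
Vertex 4 has neighbors [0, 5, 6], degree = 3.
Handshaking lemma: 2 * 6 = 12.
A graph is a tree iff it is connected and has exactly n-1 edges. This graph is connected (all 7 vertices in one component) and has 7-1 = 6 edges. It is a tree.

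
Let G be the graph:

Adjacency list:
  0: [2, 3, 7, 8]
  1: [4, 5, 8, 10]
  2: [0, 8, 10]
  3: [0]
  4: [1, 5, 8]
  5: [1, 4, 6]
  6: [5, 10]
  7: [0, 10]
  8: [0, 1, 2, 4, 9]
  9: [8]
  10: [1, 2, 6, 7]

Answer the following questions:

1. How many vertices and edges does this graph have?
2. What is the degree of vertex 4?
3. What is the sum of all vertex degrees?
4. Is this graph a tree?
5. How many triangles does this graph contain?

Count: 11 vertices, 16 edges.
Vertex 4 has neighbors [1, 5, 8], degree = 3.
Handshaking lemma: 2 * 16 = 32.
A tree on 11 vertices has 10 edges. This graph has 16 edges (6 extra). Not a tree.
Number of triangles = 3.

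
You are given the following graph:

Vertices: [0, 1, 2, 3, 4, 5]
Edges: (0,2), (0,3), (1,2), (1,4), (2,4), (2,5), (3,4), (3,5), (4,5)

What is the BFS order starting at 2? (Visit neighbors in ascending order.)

BFS from vertex 2 (neighbors processed in ascending order):
Visit order: 2, 0, 1, 4, 5, 3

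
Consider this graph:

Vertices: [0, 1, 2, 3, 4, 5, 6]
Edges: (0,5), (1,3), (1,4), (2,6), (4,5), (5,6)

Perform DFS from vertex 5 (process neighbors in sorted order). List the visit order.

DFS from vertex 5 (neighbors processed in ascending order):
Visit order: 5, 0, 4, 1, 3, 6, 2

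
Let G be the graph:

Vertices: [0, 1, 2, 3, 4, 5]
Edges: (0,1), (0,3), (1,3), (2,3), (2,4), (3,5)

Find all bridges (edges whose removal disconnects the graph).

A bridge is an edge whose removal increases the number of connected components.
Bridges found: (2,3), (2,4), (3,5)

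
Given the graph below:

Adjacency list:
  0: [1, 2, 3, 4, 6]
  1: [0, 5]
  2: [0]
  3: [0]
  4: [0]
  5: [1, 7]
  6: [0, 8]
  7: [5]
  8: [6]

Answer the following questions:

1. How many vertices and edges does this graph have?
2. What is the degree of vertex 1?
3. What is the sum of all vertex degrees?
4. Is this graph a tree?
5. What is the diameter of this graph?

Count: 9 vertices, 8 edges.
Vertex 1 has neighbors [0, 5], degree = 2.
Handshaking lemma: 2 * 8 = 16.
A graph is a tree iff it is connected and has exactly n-1 edges. This graph is connected (all 9 vertices in one component) and has 9-1 = 8 edges. It is a tree.
Diameter (longest shortest path) = 5.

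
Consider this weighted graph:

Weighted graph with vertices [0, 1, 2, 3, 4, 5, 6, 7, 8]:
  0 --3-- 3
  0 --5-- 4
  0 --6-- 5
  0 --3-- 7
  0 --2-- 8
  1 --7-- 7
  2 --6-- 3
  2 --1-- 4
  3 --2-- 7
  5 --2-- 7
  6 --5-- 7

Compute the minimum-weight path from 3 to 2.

Using Dijkstra's algorithm from vertex 3:
Shortest path: 3 -> 2
Total weight: 6 = 6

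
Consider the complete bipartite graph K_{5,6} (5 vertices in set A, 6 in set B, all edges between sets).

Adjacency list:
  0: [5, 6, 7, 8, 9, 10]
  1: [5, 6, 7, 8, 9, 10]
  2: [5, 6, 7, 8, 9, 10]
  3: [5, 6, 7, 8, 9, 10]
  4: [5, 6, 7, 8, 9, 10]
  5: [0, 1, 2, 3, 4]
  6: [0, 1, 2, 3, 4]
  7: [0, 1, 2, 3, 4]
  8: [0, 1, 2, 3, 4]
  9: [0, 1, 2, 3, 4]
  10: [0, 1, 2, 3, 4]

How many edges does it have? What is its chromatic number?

K_{5,6} has 5 * 6 = 30 edges.
Bipartite graphs have chromatic number 2 (color each partition differently).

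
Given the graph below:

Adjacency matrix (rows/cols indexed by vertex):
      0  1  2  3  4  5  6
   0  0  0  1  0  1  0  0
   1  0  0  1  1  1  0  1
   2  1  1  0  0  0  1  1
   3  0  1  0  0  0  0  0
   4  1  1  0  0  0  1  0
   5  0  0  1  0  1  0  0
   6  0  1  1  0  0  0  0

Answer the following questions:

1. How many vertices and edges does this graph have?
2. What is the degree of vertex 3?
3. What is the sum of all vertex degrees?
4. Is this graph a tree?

Count: 7 vertices, 9 edges.
Vertex 3 has neighbors [1], degree = 1.
Handshaking lemma: 2 * 9 = 18.
A tree on 7 vertices has 6 edges. This graph has 9 edges (3 extra). Not a tree.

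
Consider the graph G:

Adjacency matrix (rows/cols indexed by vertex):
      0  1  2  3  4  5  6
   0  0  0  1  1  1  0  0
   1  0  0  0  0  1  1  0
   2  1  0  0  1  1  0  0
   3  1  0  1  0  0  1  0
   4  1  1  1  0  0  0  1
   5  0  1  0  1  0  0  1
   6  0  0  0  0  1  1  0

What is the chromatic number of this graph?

The graph has a maximum clique of size 3 (lower bound on chromatic number).
A valid 3-coloring: {0: 1, 1: 2, 2: 2, 3: 0, 4: 0, 5: 1, 6: 2}.
Chromatic number = 3.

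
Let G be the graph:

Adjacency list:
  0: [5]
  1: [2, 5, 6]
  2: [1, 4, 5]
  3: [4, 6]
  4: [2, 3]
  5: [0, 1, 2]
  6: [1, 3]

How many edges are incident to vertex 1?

Vertex 1 has neighbors [2, 5, 6], so deg(1) = 3.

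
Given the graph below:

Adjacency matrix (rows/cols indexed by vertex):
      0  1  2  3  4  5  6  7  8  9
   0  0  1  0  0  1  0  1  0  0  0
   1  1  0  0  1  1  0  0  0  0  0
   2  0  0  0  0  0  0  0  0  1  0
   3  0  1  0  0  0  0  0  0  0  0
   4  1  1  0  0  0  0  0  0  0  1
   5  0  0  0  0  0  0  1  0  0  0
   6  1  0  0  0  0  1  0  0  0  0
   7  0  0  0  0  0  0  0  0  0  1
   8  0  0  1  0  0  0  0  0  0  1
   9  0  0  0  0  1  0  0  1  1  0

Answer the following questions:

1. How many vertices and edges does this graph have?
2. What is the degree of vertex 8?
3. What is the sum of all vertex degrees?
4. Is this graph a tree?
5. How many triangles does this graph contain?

Count: 10 vertices, 10 edges.
Vertex 8 has neighbors [2, 9], degree = 2.
Handshaking lemma: 2 * 10 = 20.
A tree on 10 vertices has 9 edges. This graph has 10 edges (1 extra). Not a tree.
Number of triangles = 1.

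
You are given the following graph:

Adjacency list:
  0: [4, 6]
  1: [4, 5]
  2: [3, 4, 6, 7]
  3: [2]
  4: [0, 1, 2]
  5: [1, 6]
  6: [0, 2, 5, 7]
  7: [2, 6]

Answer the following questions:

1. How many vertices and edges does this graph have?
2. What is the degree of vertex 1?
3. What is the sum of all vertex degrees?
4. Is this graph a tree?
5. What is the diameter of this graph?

Count: 8 vertices, 10 edges.
Vertex 1 has neighbors [4, 5], degree = 2.
Handshaking lemma: 2 * 10 = 20.
A tree on 8 vertices has 7 edges. This graph has 10 edges (3 extra). Not a tree.
Diameter (longest shortest path) = 3.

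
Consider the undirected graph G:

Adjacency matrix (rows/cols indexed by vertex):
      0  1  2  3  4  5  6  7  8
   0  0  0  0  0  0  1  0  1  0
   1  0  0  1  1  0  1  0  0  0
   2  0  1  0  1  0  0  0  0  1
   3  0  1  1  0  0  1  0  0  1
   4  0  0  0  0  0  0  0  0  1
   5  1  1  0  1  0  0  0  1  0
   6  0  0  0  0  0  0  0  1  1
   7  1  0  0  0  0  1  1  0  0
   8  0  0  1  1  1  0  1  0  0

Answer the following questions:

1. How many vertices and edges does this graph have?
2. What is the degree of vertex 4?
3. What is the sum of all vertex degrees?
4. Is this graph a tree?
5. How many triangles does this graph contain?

Count: 9 vertices, 13 edges.
Vertex 4 has neighbors [8], degree = 1.
Handshaking lemma: 2 * 13 = 26.
A tree on 9 vertices has 8 edges. This graph has 13 edges (5 extra). Not a tree.
Number of triangles = 4.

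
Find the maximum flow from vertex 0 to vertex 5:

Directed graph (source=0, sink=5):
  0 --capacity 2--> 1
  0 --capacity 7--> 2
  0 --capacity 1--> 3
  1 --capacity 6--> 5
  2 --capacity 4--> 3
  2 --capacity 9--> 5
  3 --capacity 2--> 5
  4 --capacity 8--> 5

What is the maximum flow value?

Computing max flow:
  Flow on (0->1): 2/2
  Flow on (0->2): 7/7
  Flow on (0->3): 1/1
  Flow on (1->5): 2/6
  Flow on (2->5): 7/9
  Flow on (3->5): 1/2
Maximum flow = 10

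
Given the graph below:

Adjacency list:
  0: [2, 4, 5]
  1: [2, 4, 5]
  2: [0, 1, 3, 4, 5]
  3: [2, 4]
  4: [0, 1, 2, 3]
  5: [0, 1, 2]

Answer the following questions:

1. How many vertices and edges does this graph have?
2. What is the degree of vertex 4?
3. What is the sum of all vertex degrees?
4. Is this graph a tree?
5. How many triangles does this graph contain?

Count: 6 vertices, 10 edges.
Vertex 4 has neighbors [0, 1, 2, 3], degree = 4.
Handshaking lemma: 2 * 10 = 20.
A tree on 6 vertices has 5 edges. This graph has 10 edges (5 extra). Not a tree.
Number of triangles = 5.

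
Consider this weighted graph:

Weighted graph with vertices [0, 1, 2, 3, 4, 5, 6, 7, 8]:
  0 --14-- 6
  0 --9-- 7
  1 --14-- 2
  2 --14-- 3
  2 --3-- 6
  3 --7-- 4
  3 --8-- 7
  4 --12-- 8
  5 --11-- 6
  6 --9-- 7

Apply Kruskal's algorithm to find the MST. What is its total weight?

Applying Kruskal's algorithm (sort edges by weight, add if no cycle):
  Add (2,6) w=3
  Add (3,4) w=7
  Add (3,7) w=8
  Add (0,7) w=9
  Add (6,7) w=9
  Add (5,6) w=11
  Add (4,8) w=12
  Skip (0,6) w=14 (creates cycle)
  Add (1,2) w=14
  Skip (2,3) w=14 (creates cycle)
MST weight = 73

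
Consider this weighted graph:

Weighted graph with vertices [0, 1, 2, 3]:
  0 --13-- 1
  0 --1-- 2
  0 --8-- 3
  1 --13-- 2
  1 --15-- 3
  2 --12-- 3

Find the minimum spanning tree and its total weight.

Applying Kruskal's algorithm (sort edges by weight, add if no cycle):
  Add (0,2) w=1
  Add (0,3) w=8
  Skip (2,3) w=12 (creates cycle)
  Add (0,1) w=13
  Skip (1,2) w=13 (creates cycle)
  Skip (1,3) w=15 (creates cycle)
MST weight = 22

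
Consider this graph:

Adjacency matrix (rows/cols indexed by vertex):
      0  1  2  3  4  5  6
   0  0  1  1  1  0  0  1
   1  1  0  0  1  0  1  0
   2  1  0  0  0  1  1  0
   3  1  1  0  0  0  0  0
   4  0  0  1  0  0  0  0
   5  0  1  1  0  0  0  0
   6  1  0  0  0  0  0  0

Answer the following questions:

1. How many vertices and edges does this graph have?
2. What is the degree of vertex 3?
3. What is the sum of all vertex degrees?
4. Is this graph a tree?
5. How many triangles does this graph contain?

Count: 7 vertices, 8 edges.
Vertex 3 has neighbors [0, 1], degree = 2.
Handshaking lemma: 2 * 8 = 16.
A tree on 7 vertices has 6 edges. This graph has 8 edges (2 extra). Not a tree.
Number of triangles = 1.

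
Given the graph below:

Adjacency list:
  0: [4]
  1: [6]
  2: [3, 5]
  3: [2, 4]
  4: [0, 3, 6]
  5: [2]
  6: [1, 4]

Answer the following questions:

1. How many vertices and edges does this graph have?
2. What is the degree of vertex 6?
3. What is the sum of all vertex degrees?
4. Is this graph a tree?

Count: 7 vertices, 6 edges.
Vertex 6 has neighbors [1, 4], degree = 2.
Handshaking lemma: 2 * 6 = 12.
A graph is a tree iff it is connected and has exactly n-1 edges. This graph is connected (all 7 vertices in one component) and has 7-1 = 6 edges. It is a tree.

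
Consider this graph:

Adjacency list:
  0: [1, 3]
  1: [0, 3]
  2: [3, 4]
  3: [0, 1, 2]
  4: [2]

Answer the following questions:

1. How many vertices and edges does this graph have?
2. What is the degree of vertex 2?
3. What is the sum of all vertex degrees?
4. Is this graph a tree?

Count: 5 vertices, 5 edges.
Vertex 2 has neighbors [3, 4], degree = 2.
Handshaking lemma: 2 * 5 = 10.
A tree on 5 vertices has 4 edges. This graph has 5 edges (1 extra). Not a tree.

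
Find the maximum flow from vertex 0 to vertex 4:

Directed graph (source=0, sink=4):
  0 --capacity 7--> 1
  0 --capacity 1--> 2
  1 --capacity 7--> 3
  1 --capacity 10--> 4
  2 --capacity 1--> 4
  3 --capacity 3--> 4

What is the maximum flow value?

Computing max flow:
  Flow on (0->1): 7/7
  Flow on (0->2): 1/1
  Flow on (1->4): 7/10
  Flow on (2->4): 1/1
Maximum flow = 8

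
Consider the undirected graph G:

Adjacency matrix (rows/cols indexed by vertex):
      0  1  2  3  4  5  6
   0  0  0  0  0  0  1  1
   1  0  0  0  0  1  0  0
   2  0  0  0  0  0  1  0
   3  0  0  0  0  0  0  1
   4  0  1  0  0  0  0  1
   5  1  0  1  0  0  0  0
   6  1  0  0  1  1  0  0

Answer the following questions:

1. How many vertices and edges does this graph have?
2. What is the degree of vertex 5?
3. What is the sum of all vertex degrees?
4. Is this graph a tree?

Count: 7 vertices, 6 edges.
Vertex 5 has neighbors [0, 2], degree = 2.
Handshaking lemma: 2 * 6 = 12.
A graph is a tree iff it is connected and has exactly n-1 edges. This graph is connected (all 7 vertices in one component) and has 7-1 = 6 edges. It is a tree.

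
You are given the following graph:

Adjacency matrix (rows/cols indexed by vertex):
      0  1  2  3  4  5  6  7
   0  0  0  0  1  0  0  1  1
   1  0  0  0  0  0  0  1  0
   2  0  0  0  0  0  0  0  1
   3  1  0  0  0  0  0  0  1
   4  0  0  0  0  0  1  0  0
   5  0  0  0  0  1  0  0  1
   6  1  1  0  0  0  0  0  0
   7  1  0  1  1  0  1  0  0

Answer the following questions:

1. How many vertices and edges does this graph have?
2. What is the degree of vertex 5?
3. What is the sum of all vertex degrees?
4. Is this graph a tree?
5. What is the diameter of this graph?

Count: 8 vertices, 8 edges.
Vertex 5 has neighbors [4, 7], degree = 2.
Handshaking lemma: 2 * 8 = 16.
A tree on 8 vertices has 7 edges. This graph has 8 edges (1 extra). Not a tree.
Diameter (longest shortest path) = 5.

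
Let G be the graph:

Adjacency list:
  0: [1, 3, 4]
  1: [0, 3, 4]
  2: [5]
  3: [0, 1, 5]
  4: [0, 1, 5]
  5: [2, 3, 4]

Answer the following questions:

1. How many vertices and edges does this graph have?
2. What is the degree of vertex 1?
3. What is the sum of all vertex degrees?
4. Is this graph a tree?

Count: 6 vertices, 8 edges.
Vertex 1 has neighbors [0, 3, 4], degree = 3.
Handshaking lemma: 2 * 8 = 16.
A tree on 6 vertices has 5 edges. This graph has 8 edges (3 extra). Not a tree.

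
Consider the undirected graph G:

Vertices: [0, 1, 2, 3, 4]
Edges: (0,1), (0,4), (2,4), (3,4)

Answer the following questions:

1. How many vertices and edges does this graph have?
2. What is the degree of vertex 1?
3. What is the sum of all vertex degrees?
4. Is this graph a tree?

Count: 5 vertices, 4 edges.
Vertex 1 has neighbors [0], degree = 1.
Handshaking lemma: 2 * 4 = 8.
A graph is a tree iff it is connected and has exactly n-1 edges. This graph is connected (all 5 vertices in one component) and has 5-1 = 4 edges. It is a tree.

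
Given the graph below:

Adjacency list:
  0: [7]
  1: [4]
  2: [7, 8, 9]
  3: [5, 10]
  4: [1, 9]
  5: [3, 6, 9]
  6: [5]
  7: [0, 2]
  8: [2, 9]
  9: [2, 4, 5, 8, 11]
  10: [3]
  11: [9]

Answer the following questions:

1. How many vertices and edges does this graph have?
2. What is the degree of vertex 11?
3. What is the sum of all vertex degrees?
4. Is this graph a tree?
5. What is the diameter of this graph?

Count: 12 vertices, 12 edges.
Vertex 11 has neighbors [9], degree = 1.
Handshaking lemma: 2 * 12 = 24.
A tree on 12 vertices has 11 edges. This graph has 12 edges (1 extra). Not a tree.
Diameter (longest shortest path) = 6.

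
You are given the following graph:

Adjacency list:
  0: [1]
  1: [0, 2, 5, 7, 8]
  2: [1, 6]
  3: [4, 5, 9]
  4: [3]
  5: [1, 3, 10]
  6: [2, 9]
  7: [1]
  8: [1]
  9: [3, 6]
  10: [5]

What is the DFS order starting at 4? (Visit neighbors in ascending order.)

DFS from vertex 4 (neighbors processed in ascending order):
Visit order: 4, 3, 5, 1, 0, 2, 6, 9, 7, 8, 10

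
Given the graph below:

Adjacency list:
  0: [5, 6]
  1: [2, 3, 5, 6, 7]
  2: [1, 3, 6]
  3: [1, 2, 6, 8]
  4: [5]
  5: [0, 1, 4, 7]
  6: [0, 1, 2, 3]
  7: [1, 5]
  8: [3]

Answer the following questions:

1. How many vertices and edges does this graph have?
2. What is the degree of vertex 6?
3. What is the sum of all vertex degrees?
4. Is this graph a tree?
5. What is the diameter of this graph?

Count: 9 vertices, 13 edges.
Vertex 6 has neighbors [0, 1, 2, 3], degree = 4.
Handshaking lemma: 2 * 13 = 26.
A tree on 9 vertices has 8 edges. This graph has 13 edges (5 extra). Not a tree.
Diameter (longest shortest path) = 4.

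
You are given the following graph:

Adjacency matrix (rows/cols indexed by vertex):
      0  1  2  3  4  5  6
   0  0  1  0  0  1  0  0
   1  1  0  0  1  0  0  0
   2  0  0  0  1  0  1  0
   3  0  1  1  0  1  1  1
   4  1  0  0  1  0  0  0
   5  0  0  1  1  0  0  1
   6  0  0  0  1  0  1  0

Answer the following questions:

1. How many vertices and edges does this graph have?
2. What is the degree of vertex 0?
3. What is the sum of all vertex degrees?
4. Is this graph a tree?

Count: 7 vertices, 9 edges.
Vertex 0 has neighbors [1, 4], degree = 2.
Handshaking lemma: 2 * 9 = 18.
A tree on 7 vertices has 6 edges. This graph has 9 edges (3 extra). Not a tree.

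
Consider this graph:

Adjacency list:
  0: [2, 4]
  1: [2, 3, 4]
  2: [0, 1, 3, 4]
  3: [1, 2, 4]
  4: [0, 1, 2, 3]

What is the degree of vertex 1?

Vertex 1 has neighbors [2, 3, 4], so deg(1) = 3.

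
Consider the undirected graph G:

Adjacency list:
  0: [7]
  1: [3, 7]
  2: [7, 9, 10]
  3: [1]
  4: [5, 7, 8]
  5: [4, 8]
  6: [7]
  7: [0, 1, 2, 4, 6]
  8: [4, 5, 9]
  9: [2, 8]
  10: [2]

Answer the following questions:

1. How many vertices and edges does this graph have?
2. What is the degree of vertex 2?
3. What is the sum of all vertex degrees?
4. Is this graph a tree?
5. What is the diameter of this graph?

Count: 11 vertices, 12 edges.
Vertex 2 has neighbors [7, 9, 10], degree = 3.
Handshaking lemma: 2 * 12 = 24.
A tree on 11 vertices has 10 edges. This graph has 12 edges (2 extra). Not a tree.
Diameter (longest shortest path) = 4.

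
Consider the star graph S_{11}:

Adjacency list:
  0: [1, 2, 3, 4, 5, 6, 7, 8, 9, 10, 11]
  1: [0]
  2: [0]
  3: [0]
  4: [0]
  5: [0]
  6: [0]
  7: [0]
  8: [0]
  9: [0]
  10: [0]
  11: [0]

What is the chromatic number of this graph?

S_{11} has one hub adjacent to 11 leaves; leaves are pairwise non-adjacent.
Color the hub 0 and every leaf 1.
Chromatic number = 2.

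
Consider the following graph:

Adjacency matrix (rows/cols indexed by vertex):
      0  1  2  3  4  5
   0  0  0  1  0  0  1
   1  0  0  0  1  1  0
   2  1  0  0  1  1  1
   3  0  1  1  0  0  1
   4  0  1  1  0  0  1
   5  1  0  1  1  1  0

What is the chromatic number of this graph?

The graph has a maximum clique of size 3 (lower bound on chromatic number).
A valid 3-coloring: {0: 2, 1: 0, 2: 0, 3: 2, 4: 2, 5: 1}.
Chromatic number = 3.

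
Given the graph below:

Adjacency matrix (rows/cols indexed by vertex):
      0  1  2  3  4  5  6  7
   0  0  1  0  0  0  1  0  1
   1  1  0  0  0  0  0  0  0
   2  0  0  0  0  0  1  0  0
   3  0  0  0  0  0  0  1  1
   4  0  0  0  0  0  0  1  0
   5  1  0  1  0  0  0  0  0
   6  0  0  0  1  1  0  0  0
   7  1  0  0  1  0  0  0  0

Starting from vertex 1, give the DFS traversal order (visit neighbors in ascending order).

DFS from vertex 1 (neighbors processed in ascending order):
Visit order: 1, 0, 5, 2, 7, 3, 6, 4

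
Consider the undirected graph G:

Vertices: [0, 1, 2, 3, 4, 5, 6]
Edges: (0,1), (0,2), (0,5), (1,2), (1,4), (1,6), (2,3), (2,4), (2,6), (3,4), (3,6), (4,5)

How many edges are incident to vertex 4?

Vertex 4 has neighbors [1, 2, 3, 5], so deg(4) = 4.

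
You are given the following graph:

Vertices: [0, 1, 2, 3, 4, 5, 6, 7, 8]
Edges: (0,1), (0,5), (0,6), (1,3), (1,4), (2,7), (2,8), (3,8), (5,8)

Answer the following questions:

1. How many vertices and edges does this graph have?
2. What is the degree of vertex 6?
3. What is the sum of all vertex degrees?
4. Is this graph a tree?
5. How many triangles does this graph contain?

Count: 9 vertices, 9 edges.
Vertex 6 has neighbors [0], degree = 1.
Handshaking lemma: 2 * 9 = 18.
A tree on 9 vertices has 8 edges. This graph has 9 edges (1 extra). Not a tree.
Number of triangles = 0.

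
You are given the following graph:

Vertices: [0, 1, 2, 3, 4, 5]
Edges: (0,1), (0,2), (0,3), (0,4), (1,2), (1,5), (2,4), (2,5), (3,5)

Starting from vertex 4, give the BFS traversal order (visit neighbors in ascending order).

BFS from vertex 4 (neighbors processed in ascending order):
Visit order: 4, 0, 2, 1, 3, 5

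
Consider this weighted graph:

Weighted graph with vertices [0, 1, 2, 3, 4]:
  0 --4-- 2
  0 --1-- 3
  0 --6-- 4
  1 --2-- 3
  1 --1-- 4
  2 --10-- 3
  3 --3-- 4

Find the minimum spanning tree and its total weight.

Applying Kruskal's algorithm (sort edges by weight, add if no cycle):
  Add (0,3) w=1
  Add (1,4) w=1
  Add (1,3) w=2
  Skip (3,4) w=3 (creates cycle)
  Add (0,2) w=4
  Skip (0,4) w=6 (creates cycle)
  Skip (2,3) w=10 (creates cycle)
MST weight = 8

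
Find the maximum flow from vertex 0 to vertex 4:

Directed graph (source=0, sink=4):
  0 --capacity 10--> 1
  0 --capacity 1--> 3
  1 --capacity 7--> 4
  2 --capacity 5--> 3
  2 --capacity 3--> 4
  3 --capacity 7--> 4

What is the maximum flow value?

Computing max flow:
  Flow on (0->1): 7/10
  Flow on (0->3): 1/1
  Flow on (1->4): 7/7
  Flow on (3->4): 1/7
Maximum flow = 8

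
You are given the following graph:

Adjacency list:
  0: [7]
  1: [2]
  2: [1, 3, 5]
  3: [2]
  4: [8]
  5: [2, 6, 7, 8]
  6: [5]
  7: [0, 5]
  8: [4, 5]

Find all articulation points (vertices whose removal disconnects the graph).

An articulation point is a vertex whose removal disconnects the graph.
Articulation points: [2, 5, 7, 8]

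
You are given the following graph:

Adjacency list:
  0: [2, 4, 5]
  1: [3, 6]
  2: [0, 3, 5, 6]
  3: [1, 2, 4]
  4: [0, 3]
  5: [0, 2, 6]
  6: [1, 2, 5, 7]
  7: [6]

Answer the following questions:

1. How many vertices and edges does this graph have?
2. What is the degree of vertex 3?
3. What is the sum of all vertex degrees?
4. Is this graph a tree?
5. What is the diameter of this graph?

Count: 8 vertices, 11 edges.
Vertex 3 has neighbors [1, 2, 4], degree = 3.
Handshaking lemma: 2 * 11 = 22.
A tree on 8 vertices has 7 edges. This graph has 11 edges (4 extra). Not a tree.
Diameter (longest shortest path) = 4.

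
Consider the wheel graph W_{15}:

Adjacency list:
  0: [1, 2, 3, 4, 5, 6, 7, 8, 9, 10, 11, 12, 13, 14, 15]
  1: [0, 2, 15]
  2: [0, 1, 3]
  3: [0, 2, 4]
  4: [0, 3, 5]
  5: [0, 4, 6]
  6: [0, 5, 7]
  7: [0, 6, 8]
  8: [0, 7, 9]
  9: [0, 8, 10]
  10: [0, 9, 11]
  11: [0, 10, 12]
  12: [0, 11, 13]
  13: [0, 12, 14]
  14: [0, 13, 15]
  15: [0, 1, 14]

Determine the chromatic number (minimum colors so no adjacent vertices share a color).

W_{15} = C_{15} plus a hub adjacent to every cycle vertex.
The outer cycle needs 3 colors (odd cycle); the hub is adjacent to all of them so needs a fresh color.
Chromatic number = 3 + 1 = 4.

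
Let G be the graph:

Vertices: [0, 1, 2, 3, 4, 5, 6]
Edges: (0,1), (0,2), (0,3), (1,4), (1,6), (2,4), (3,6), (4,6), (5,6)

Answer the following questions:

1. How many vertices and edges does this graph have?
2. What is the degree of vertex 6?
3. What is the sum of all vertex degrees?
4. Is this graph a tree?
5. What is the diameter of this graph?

Count: 7 vertices, 9 edges.
Vertex 6 has neighbors [1, 3, 4, 5], degree = 4.
Handshaking lemma: 2 * 9 = 18.
A tree on 7 vertices has 6 edges. This graph has 9 edges (3 extra). Not a tree.
Diameter (longest shortest path) = 3.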